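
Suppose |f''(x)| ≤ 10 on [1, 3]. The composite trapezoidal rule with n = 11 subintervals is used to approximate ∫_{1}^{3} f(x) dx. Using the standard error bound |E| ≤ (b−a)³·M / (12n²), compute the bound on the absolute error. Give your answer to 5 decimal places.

0.05510

|E| ≤ (2)³·10 / (12·11²) = 80/1452 = 0.05510.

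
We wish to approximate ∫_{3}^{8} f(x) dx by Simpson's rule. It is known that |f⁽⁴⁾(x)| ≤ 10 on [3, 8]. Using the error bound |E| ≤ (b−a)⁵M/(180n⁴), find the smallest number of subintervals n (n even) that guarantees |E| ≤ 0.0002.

Need 31250/(180n⁴) ≤ 0.0002.
n⁴ ≥ 31250/(180·0.0002) = 868056 ⇒ n ≥ 30.5237, so the smallest even n is 32. (n must be even for Simpson's rule.)

32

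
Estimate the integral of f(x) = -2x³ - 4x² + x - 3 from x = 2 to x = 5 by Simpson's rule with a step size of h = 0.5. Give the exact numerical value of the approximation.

h = (5 − 2)/6 = 0.5.
Nodes x₀,…,x₆ = 2, 2.5, 3, 3.5, 4, 4.5, 5.
f(x) = -2x³ - 4x² + x - 3: f₀=-33, f₁=-56.75, f₂=-90, f₃=-134.25, f₄=-191, f₅=-261.75, f₆=-348.
(h/3)·[f₀ + 4f₁ + 2f₂ + 4f₃ + 2f₄ + 4f₅ + f₆] = 0.166667·(-2754) = -459.

-459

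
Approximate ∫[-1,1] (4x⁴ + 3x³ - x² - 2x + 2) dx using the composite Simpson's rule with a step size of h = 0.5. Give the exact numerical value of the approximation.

h = (1 − (-1))/4 = 0.5.
Nodes x₀,…,x₄ = -1, -0.5, 0, 0.5, 1.
f(x) = 4x⁴ + 3x³ - x² - 2x + 2: f₀=4, f₁=2.625, f₂=2, f₃=1.375, f₄=6.
(h/3)·[f₀ + 4f₁ + 2f₂ + 4f₃ + f₄] = 0.166667·(30) = 5.

5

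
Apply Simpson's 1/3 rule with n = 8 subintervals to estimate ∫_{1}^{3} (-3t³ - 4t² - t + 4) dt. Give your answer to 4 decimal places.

-90.6667

h = (3 − 1)/8 = 0.25.
Nodes t₀,…,t₈ = 1, 1.25, 1.5, 1.75, 2, 2.25, 2.5, 2.75, 3.
f(t) = -3t³ - 4t² - t + 4: f₀=-4, f₁=-9.359375, f₂=-16.625, f₃=-26.078125, f₄=-38, f₅=-52.671875, f₆=-70.375, f₇=-91.390625, f₈=-116.
(h/3)·[f₀ + 4f₁ + 2f₂ + 4f₃ + 2f₄ + 4f₅ + 2f₆ + 4f₇ + f₈] = 0.083333·(-1088) = -90.6667.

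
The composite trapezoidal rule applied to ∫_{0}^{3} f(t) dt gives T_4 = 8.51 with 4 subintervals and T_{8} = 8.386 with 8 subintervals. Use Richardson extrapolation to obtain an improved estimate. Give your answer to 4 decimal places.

8.3447

R = (4·T_{8} − T_4) / 3 = (4·8.386 − 8.51)/3 = (25.034)/3 = 8.3447.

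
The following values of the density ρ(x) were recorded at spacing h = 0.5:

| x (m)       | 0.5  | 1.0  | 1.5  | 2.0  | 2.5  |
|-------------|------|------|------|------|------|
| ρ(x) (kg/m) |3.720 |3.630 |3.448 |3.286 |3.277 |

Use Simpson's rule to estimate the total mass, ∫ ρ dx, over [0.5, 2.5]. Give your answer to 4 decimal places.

h = 0.5, n = 4.
(h/3)·[y₀ + 4y₁ + 2y₂ + 4y₃ + y₄] = 0.166667·(41.557) = 6.9262.

6.9262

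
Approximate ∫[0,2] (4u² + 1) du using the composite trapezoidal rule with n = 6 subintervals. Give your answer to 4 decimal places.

h = (2 − 0)/6 = 0.333333.
Nodes u₀,…,u₆ = 0, 0.333333, 0.666667, 1, 1.333333, 1.666667, 2.
f(u) = 4u² + 1: f₀=1, f₁=1.444444, f₂=2.777778, f₃=5, f₄=8.111111, f₅=12.111111, f₆=17.
(h/2)·[f₀ + 2f₁ + 2f₂ + 2f₃ + 2f₄ + 2f₅ + f₆] = 0.166667·(76.888889) = 12.8148.

12.8148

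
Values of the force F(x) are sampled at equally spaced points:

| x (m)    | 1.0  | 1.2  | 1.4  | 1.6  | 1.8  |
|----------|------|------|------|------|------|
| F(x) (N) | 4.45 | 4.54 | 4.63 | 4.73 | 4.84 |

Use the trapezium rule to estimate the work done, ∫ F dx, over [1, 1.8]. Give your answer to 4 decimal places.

3.7090

h = 0.2, n = 4.
(h/2)·[y₀ + 2y₁ + 2y₂ + 2y₃ + y₄] = 0.1·(37.09) = 3.7090.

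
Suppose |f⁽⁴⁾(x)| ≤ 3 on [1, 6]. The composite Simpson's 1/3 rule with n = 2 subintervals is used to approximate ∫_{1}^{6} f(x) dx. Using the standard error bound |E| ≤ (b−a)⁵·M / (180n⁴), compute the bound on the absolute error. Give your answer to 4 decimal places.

|E| ≤ (5)⁵·3 / (180·2⁴) = 9375/2880 = 3.2552.

3.2552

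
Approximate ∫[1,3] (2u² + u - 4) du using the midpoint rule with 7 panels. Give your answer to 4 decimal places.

h = (3 − 1)/7 = 0.285714.
Midpoints m₁,…,m₇ = 1.142857, 1.428571, 1.714286, 2, 2.285714, 2.571429, 2.857143.
f(m₁)=-0.244898, f(m₂)=1.510204, f(m₃)=3.591837, f(m₄)=6, f(m₅)=8.734694, f(m₆)=11.795918, f(m₇)=15.183673.
h·[f(m₁) + f(m₂) + f(m₃) + f(m₄) + f(m₅) + f(m₆) + f(m₇)] = 0.285714·(46.571429) = 13.3061.

13.3061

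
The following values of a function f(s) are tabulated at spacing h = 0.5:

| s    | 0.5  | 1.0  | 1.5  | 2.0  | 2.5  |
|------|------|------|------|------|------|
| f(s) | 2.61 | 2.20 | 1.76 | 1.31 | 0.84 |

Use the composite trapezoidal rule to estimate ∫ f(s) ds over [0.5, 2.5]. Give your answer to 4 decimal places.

3.4975

h = 0.5, n = 4.
(h/2)·[y₀ + 2y₁ + 2y₂ + 2y₃ + y₄] = 0.25·(13.99) = 3.4975.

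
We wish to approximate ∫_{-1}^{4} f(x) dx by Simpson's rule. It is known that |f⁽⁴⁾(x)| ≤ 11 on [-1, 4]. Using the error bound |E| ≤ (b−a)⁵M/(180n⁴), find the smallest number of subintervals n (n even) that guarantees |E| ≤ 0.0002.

Need 34375/(180n⁴) ≤ 0.0002.
n⁴ ≥ 34375/(180·0.0002) = 954861 ⇒ n ≥ 31.2597, so the smallest even n is 32. (n must be even for Simpson's rule.)

32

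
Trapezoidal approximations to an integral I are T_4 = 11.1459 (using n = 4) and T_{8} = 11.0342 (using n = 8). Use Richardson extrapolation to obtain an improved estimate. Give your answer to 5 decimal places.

R = (4·T_{8} − T_4) / 3 = (4·11.0342 − 11.1459)/3 = (32.9909)/3 = 10.99697.

10.99697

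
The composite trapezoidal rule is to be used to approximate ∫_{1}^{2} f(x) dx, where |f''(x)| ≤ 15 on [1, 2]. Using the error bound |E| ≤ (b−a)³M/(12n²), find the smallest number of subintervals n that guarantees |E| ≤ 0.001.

Need 15/(12n²) ≤ 0.001.
n² ≥ 15/(12·0.001) = 1250 ⇒ n ≥ 35.3553, so the smallest n is 36.

36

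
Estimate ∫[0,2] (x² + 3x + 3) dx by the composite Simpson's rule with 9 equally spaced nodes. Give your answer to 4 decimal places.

14.6667

h = (2 − 0)/8 = 0.25.
Nodes x₀,…,x₈ = 0, 0.25, 0.5, 0.75, 1, 1.25, 1.5, 1.75, 2.
f(x) = x² + 3x + 3: f₀=3, f₁=3.8125, f₂=4.75, f₃=5.8125, f₄=7, f₅=8.3125, f₆=9.75, f₇=11.3125, f₈=13.
(h/3)·[f₀ + 4f₁ + 2f₂ + 4f₃ + 2f₄ + 4f₅ + 2f₆ + 4f₇ + f₈] = 0.083333·(176) = 14.6667.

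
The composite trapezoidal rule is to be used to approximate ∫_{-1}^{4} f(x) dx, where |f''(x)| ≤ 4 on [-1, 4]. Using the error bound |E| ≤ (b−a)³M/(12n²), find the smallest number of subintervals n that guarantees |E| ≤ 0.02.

Need 500/(12n²) ≤ 0.02.
n² ≥ 500/(12·0.02) = 2083.33 ⇒ n ≥ 45.6435, so the smallest n is 46.

46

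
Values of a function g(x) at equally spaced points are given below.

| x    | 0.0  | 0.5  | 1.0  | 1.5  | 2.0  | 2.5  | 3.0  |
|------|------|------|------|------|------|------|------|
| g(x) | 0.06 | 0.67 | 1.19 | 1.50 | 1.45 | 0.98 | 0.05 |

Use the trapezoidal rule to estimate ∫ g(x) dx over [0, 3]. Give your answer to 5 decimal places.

2.92250

h = 0.5, n = 6.
(h/2)·[y₀ + 2y₁ + 2y₂ + 2y₃ + 2y₄ + 2y₅ + y₆] = 0.25·(11.69) = 2.92250.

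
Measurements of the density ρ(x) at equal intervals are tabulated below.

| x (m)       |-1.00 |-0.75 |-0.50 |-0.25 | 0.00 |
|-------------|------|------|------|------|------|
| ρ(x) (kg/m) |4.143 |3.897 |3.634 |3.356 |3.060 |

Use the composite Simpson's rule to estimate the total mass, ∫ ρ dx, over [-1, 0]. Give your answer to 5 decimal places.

3.62358

h = 0.25, n = 4.
(h/3)·[y₀ + 4y₁ + 2y₂ + 4y₃ + y₄] = 0.083333·(43.483) = 3.62358.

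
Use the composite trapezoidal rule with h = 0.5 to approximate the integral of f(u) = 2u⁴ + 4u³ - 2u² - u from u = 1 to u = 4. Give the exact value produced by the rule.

h = (4 − 1)/6 = 0.5.
Nodes u₀,…,u₆ = 1, 1.5, 2, 2.5, 3, 3.5, 4.
f(u) = 2u⁴ + 4u³ - 2u² - u: f₀=3, f₁=17.625, f₂=54, f₃=125.625, f₄=249, f₅=443.625, f₆=732.
(h/2)·[f₀ + 2f₁ + 2f₂ + 2f₃ + 2f₄ + 2f₅ + f₆] = 0.25·(2514.75) = 628.6875.

628.6875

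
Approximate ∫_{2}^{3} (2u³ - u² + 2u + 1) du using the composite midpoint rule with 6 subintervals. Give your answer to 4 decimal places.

h = (3 − 2)/6 = 0.166667.
Midpoints m₁,…,m₆ = 2.083333, 2.25, 2.416667, 2.583333, 2.75, 2.916667.
f(m₁)=18.910880, f(m₂)=23.21875, f(m₃)=28.221065, f(m₄)=33.973380, f(m₅)=40.53125, f(m₆)=47.950231.
h·[f(m₁) + f(m₂) + f(m₃) + f(m₄) + f(m₅) + f(m₆)] = 0.166667·(192.805556) = 32.1343.

32.1343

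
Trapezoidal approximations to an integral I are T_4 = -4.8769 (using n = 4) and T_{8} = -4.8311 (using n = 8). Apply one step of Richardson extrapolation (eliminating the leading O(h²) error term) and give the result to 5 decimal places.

-4.81583

R = (4·T_{8} − T_4) / 3 = (4·(-4.8311) − (-4.8769))/3 = (-14.4475)/3 = -4.81583.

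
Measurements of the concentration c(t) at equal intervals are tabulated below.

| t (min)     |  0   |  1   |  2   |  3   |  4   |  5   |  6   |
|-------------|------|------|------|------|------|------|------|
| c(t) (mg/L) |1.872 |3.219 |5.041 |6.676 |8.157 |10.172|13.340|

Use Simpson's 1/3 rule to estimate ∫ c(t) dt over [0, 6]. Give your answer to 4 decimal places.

h = 1, n = 6.
(h/3)·[y₀ + 4y₁ + 2y₂ + 4y₃ + 2y₄ + 4y₅ + y₆] = 0.333333·(121.876) = 40.6253.

40.6253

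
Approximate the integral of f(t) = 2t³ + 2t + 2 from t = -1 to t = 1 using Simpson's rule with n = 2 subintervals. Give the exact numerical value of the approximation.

4

h = (1 − (-1))/2 = 1.
Nodes t₀,…,t₂ = -1, 0, 1.
f(t) = 2t³ + 2t + 2: f₀=-2, f₁=2, f₂=6.
(h/3)·[f₀ + 4f₁ + f₂] = 0.333333·(12) = 4.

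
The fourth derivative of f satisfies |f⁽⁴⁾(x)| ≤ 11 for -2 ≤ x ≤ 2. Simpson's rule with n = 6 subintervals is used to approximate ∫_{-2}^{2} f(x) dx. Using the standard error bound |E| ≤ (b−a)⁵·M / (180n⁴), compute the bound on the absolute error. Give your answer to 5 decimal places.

|E| ≤ (4)⁵·11 / (180·6⁴) = 11264/233280 = 0.04829.

0.04829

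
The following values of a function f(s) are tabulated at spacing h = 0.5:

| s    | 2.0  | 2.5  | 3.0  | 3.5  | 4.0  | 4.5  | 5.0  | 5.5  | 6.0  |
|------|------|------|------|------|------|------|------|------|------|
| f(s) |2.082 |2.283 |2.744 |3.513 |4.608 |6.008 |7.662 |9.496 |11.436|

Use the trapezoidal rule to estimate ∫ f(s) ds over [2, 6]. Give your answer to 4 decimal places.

21.5365

h = 0.5, n = 8.
(h/2)·[y₀ + 2y₁ + 2y₂ + 2y₃ + 2y₄ + 2y₅ + 2y₆ + 2y₇ + y₈] = 0.25·(86.146) = 21.5365.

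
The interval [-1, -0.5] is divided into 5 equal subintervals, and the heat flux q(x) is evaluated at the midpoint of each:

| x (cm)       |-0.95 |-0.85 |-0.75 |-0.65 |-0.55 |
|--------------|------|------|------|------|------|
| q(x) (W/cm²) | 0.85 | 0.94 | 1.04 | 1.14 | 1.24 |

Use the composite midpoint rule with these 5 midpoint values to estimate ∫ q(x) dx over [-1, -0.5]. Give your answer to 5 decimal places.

h = 0.1, n = 5.
h·[y(m₁) + y(m₂) + y(m₃) + y(m₄) + y(m₅)] = 0.1·(5.21) = 0.52100.

0.52100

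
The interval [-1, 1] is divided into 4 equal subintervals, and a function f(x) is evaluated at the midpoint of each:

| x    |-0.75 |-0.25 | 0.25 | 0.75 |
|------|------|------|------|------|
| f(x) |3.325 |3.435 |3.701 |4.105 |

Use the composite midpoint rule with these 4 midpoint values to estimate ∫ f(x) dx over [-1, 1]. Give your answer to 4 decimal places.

h = 0.5, n = 4.
h·[y(m₁) + y(m₂) + y(m₃) + y(m₄)] = 0.5·(14.566) = 7.2830.

7.2830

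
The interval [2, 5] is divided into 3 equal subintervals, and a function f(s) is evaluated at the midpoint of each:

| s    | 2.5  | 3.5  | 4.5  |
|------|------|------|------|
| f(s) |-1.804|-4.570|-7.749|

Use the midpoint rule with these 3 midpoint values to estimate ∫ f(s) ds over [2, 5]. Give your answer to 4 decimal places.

-14.1230

h = 1, n = 3.
h·[y(m₁) + y(m₂) + y(m₃)] = 1·(-14.123) = -14.1230.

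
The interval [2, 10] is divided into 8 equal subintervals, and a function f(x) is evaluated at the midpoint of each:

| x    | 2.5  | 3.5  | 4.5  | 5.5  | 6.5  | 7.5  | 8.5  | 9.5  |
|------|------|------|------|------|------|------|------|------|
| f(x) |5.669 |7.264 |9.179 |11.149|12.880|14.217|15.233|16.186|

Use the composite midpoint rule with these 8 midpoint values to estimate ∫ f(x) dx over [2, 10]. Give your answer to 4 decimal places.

91.7770

h = 1, n = 8.
h·[y(m₁) + y(m₂) + y(m₃) + y(m₄) + y(m₅) + y(m₆) + y(m₇) + y(m₈)] = 1·(91.777) = 91.7770.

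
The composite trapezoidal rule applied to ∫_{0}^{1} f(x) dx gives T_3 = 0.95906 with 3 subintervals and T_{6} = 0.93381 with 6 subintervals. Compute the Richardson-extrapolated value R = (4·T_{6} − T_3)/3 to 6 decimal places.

R = (4·T_{6} − T_3) / 3 = (4·0.93381 − 0.95906)/3 = (2.77618)/3 = 0.925393.

0.925393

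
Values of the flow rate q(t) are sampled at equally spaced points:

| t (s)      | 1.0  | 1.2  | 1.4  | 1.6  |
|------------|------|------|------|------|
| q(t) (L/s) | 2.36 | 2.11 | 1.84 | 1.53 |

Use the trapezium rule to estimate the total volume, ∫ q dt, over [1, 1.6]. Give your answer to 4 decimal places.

h = 0.2, n = 3.
(h/2)·[y₀ + 2y₁ + 2y₂ + y₃] = 0.1·(11.79) = 1.1790.

1.1790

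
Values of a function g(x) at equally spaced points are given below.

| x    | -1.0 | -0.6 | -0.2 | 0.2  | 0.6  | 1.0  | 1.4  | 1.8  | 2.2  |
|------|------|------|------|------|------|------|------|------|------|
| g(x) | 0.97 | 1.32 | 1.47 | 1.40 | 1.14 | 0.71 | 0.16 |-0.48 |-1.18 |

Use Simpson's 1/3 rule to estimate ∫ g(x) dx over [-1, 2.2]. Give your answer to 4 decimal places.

2.2840

h = 0.4, n = 8.
(h/3)·[y₀ + 4y₁ + 2y₂ + 4y₃ + 2y₄ + 4y₅ + 2y₆ + 4y₇ + y₈] = 0.133333·(17.13) = 2.2840.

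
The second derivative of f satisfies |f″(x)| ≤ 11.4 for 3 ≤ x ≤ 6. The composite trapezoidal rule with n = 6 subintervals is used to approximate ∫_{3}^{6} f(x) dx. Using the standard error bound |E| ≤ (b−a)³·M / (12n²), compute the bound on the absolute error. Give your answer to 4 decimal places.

0.7125

|E| ≤ (3)³·11.4 / (12·6²) = 307.8/432 = 0.7125.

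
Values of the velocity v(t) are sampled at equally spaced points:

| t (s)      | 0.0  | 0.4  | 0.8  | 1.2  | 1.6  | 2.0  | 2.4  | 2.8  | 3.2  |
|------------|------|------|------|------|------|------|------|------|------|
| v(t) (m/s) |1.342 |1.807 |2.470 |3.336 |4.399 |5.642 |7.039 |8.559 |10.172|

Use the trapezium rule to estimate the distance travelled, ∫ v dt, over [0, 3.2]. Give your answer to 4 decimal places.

15.6036

h = 0.4, n = 8.
(h/2)·[y₀ + 2y₁ + 2y₂ + 2y₃ + 2y₄ + 2y₅ + 2y₆ + 2y₇ + y₈] = 0.2·(78.018) = 15.6036.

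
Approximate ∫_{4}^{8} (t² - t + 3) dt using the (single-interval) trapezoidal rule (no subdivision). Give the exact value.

148

T = (b−a)/2 · [f(4) + f(8)] = 2·[15 + 59] = 148.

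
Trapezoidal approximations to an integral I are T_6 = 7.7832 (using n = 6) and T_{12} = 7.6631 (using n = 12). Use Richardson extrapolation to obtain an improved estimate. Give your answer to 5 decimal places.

R = (4·T_{12} − T_6) / 3 = (4·7.6631 − 7.7832)/3 = (22.8692)/3 = 7.62307.

7.62307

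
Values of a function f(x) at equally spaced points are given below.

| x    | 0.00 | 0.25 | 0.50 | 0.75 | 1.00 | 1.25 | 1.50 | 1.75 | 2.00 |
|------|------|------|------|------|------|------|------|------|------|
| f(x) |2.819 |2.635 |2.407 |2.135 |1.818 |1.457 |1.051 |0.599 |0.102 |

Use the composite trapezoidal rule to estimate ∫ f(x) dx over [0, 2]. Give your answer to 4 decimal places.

3.3906

h = 0.25, n = 8.
(h/2)·[y₀ + 2y₁ + 2y₂ + 2y₃ + 2y₄ + 2y₅ + 2y₆ + 2y₇ + y₈] = 0.125·(27.125) = 3.3906.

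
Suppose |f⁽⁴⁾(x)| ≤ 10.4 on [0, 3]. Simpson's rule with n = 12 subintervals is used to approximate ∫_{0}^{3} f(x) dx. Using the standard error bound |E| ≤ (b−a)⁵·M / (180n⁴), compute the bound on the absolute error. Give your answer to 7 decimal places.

0.0006771

|E| ≤ (3)⁵·10.4 / (180·12⁴) = 2527.2/3732480 = 0.0006771.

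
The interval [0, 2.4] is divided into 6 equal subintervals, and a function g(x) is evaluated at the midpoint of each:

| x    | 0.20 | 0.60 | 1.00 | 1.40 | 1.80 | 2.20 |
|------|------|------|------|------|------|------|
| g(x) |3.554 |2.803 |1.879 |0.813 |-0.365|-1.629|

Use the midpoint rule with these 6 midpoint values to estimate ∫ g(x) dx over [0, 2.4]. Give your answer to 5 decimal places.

2.82200

h = 0.4, n = 6.
h·[y(m₁) + y(m₂) + y(m₃) + y(m₄) + y(m₅) + y(m₆)] = 0.4·(7.055) = 2.82200.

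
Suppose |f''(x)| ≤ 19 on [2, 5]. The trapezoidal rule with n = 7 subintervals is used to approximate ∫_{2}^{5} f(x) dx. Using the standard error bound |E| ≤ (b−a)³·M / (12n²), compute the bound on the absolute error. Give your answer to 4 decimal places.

0.8724

|E| ≤ (3)³·19 / (12·7²) = 513/588 = 0.8724.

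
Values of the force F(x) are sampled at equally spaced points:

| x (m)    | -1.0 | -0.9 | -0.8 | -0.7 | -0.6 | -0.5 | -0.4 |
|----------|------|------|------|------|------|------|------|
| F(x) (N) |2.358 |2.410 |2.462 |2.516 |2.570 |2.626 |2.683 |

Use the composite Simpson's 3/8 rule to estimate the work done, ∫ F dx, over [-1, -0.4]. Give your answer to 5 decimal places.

1.51039

h = 0.1, n = 6.
(3h/8)·[y₀ + 3y₁ + 3y₂ + 2y₃ + 3y₄ + 3y₅ + y₆] = 0.0375·(40.277) = 1.51039.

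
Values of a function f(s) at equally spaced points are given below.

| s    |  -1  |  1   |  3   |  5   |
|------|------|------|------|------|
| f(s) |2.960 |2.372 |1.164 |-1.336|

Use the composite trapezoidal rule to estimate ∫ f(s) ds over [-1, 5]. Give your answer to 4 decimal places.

h = 2, n = 3.
(h/2)·[y₀ + 2y₁ + 2y₂ + y₃] = 1·(8.696) = 8.6960.

8.6960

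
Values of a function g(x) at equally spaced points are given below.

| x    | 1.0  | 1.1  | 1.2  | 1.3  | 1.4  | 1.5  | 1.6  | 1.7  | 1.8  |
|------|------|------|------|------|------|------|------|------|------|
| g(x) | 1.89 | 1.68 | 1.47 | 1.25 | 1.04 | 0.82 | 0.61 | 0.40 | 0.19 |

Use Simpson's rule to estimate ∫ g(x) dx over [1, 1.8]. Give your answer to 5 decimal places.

h = 0.1, n = 8.
(h/3)·[y₀ + 4y₁ + 2y₂ + 4y₃ + 2y₄ + 4y₅ + 2y₆ + 4y₇ + y₈] = 0.033333·(24.92) = 0.83067.

0.83067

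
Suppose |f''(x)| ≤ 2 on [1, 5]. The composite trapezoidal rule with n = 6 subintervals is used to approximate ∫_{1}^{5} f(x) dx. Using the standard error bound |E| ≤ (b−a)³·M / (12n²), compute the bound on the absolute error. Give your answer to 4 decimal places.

|E| ≤ (4)³·2 / (12·6²) = 128/432 = 0.2963.

0.2963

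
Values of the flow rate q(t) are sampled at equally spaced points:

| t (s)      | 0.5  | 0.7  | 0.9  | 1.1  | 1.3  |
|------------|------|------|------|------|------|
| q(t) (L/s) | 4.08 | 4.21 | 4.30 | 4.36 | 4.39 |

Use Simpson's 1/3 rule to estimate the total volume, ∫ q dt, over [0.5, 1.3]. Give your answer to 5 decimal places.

h = 0.2, n = 4.
(h/3)·[y₀ + 4y₁ + 2y₂ + 4y₃ + y₄] = 0.066667·(51.35) = 3.42333.

3.42333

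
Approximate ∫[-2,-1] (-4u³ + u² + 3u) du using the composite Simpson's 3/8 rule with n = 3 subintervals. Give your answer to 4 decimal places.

12.8333

h = (-1 − (-2))/3 = 0.333333.
Nodes u₀,…,u₃ = -2, -1.666667, -1.333333, -1.
f(u) = -4u³ + u² + 3u: f₀=30, f₁=16.296296, f₂=7.259259, f₃=2.
(3h/8)·[f₀ + 3f₁ + 3f₂ + f₃] = 0.125·(102.666667) = 12.8333.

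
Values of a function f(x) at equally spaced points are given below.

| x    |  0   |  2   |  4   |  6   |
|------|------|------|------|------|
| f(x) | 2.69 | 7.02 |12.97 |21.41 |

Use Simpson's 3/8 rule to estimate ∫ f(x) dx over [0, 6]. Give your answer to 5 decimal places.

h = 2, n = 3.
(3h/8)·[y₀ + 3y₁ + 3y₂ + y₃] = 0.75·(84.07) = 63.05250.

63.05250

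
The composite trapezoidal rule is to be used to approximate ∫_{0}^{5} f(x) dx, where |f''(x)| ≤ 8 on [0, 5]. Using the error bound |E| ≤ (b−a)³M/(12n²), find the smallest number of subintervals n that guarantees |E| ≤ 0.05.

41

Need 1000/(12n²) ≤ 0.05.
n² ≥ 1000/(12·0.05) = 1666.67 ⇒ n ≥ 40.8248, so the smallest n is 41.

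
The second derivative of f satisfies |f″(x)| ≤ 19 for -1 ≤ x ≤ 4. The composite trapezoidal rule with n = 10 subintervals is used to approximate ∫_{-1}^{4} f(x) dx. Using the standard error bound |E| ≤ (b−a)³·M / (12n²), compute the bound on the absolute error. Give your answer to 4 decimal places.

|E| ≤ (5)³·19 / (12·10²) = 2375/1200 = 1.9792.

1.9792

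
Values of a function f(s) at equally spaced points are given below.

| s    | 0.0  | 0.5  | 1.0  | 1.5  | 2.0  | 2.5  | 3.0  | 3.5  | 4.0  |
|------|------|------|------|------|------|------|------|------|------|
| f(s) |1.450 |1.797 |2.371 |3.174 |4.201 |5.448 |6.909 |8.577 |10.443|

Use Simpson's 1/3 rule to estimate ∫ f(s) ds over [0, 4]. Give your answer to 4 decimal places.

19.1398

h = 0.5, n = 8.
(h/3)·[y₀ + 4y₁ + 2y₂ + 4y₃ + 2y₄ + 4y₅ + 2y₆ + 4y₇ + y₈] = 0.166667·(114.839) = 19.1398.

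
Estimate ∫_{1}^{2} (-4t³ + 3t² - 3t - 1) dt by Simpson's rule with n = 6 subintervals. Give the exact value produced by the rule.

-13.5

h = (2 − 1)/6 = 0.166667.
Nodes t₀,…,t₆ = 1, 1.166667, 1.333333, 1.5, 1.666667, 1.833333, 2.
f(t) = -4t³ + 3t² - 3t - 1: f₀=-5, f₁=-6.768519, f₂=-9.148148, f₃=-12.25, f₄=-16.185185, f₅=-21.064815, f₆=-27.
(h/3)·[f₀ + 4f₁ + 2f₂ + 4f₃ + 2f₄ + 4f₅ + f₆] = 0.055556·(-243) = -13.5.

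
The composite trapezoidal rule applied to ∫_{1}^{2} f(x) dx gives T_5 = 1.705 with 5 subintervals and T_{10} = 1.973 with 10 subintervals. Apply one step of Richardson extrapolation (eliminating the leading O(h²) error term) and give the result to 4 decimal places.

R = (4·T_{10} − T_5) / 3 = (4·1.973 − 1.705)/3 = (6.187)/3 = 2.0623.

2.0623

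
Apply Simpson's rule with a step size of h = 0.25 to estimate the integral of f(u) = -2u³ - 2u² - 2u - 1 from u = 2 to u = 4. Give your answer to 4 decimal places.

-171.3333

h = (4 − 2)/8 = 0.25.
Nodes u₀,…,u₈ = 2, 2.25, 2.5, 2.75, 3, 3.25, 3.5, 3.75, 4.
f(u) = -2u³ - 2u² - 2u - 1: f₀=-29, f₁=-38.40625, f₂=-49.75, f₃=-63.21875, f₄=-79, f₅=-97.28125, f₆=-118.25, f₇=-142.09375, f₈=-169.
(h/3)·[f₀ + 4f₁ + 2f₂ + 4f₃ + 2f₄ + 4f₅ + 2f₆ + 4f₇ + f₈] = 0.083333·(-2056) = -171.3333.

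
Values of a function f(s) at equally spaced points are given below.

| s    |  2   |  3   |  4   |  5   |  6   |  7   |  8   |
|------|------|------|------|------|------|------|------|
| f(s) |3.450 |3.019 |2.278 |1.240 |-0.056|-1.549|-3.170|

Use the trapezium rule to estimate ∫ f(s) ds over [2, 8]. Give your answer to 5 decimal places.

5.07200

h = 1, n = 6.
(h/2)·[y₀ + 2y₁ + 2y₂ + 2y₃ + 2y₄ + 2y₅ + y₆] = 0.5·(10.144) = 5.07200.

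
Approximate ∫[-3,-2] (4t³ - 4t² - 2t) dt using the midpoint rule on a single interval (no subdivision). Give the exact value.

-82.5

M = (b−a)·f(-2.5) = 1·(-82.5) = -82.5.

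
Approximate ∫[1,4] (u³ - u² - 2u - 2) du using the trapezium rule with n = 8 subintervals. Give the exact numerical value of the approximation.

22.20703125

h = (4 − 1)/8 = 0.375.
Nodes u₀,…,u₈ = 1, 1.375, 1.75, 2.125, 2.5, 2.875, 3.25, 3.625, 4.
f(u) = u³ - u² - 2u - 2: f₀=-4, f₁=-4.041015625, f₂=-3.203125, f₃=-1.169921875, f₄=2.375, f₅=7.748046875, f₆=15.265625, f₇=25.244140625, f₈=38.
(h/2)·[f₀ + 2f₁ + 2f₂ + 2f₃ + 2f₄ + 2f₅ + 2f₆ + 2f₇ + f₈] = 0.1875·(118.4375) = 22.20703125.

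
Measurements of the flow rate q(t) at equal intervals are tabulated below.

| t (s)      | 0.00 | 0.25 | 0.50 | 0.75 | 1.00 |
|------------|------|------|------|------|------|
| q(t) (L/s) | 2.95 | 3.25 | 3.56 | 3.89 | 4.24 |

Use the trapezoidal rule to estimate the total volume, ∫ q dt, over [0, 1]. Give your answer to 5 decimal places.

h = 0.25, n = 4.
(h/2)·[y₀ + 2y₁ + 2y₂ + 2y₃ + y₄] = 0.125·(28.59) = 3.57375.

3.57375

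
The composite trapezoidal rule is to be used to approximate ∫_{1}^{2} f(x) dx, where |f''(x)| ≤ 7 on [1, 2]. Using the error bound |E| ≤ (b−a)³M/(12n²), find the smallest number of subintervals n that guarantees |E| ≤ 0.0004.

Need 7/(12n²) ≤ 0.0004.
n² ≥ 7/(12·0.0004) = 1458.33 ⇒ n ≥ 38.1881, so the smallest n is 39.

39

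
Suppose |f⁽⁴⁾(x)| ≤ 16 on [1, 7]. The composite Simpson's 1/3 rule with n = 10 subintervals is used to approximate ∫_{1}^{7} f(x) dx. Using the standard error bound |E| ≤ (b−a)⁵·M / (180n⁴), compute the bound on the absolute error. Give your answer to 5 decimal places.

0.06912

|E| ≤ (6)⁵·16 / (180·10⁴) = 124416/1800000 = 0.06912.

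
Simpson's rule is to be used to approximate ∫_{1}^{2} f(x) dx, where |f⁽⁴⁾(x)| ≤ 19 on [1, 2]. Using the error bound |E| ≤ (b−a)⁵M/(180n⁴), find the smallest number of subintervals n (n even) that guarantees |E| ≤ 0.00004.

Need 19/(180n⁴) ≤ 0.00004.
n⁴ ≥ 19/(180·0.00004) = 2638.89 ⇒ n ≥ 7.1673, so the smallest even n is 8. (n must be even for Simpson's rule.)

8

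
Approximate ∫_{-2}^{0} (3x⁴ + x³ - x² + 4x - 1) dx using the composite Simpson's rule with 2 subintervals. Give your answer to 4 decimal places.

3.3333

h = (0 − (-2))/2 = 1.
Nodes x₀,…,x₂ = -2, -1, 0.
f(x) = 3x⁴ + x³ - x² + 4x - 1: f₀=27, f₁=-4, f₂=-1.
(h/3)·[f₀ + 4f₁ + f₂] = 0.333333·(10) = 3.3333.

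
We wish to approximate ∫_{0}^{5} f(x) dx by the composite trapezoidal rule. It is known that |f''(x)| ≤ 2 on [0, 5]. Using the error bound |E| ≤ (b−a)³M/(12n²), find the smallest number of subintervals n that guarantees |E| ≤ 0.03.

Need 250/(12n²) ≤ 0.03.
n² ≥ 250/(12·0.03) = 694.444 ⇒ n ≥ 26.3523, so the smallest n is 27.

27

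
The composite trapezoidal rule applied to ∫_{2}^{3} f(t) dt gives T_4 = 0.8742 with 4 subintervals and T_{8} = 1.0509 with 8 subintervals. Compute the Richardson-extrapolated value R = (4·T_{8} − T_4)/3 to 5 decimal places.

R = (4·T_{8} − T_4) / 3 = (4·1.0509 − 0.8742)/3 = (3.3294)/3 = 1.10980.

1.10980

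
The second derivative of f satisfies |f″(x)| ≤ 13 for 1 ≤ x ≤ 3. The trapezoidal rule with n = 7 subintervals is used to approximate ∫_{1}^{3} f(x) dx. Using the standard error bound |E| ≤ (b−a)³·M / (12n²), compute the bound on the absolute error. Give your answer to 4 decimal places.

0.1769

|E| ≤ (2)³·13 / (12·7²) = 104/588 = 0.1769.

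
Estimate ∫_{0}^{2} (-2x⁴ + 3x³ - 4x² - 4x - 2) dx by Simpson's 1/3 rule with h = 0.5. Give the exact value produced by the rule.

-23.5

h = (2 − 0)/4 = 0.5.
Nodes x₀,…,x₄ = 0, 0.5, 1, 1.5, 2.
f(x) = -2x⁴ + 3x³ - 4x² - 4x - 2: f₀=-2, f₁=-4.75, f₂=-9, f₃=-17, f₄=-34.
(h/3)·[f₀ + 4f₁ + 2f₂ + 4f₃ + f₄] = 0.166667·(-141) = -23.5.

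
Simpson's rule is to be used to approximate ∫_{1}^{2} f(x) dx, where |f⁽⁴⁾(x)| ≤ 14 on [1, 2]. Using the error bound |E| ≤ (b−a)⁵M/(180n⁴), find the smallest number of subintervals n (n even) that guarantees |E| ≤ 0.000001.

Need 14/(180n⁴) ≤ 0.000001.
n⁴ ≥ 14/(180·0.000001) = 77777.8 ⇒ n ≥ 16.6999, so the smallest even n is 18. (n must be even for Simpson's rule.)

18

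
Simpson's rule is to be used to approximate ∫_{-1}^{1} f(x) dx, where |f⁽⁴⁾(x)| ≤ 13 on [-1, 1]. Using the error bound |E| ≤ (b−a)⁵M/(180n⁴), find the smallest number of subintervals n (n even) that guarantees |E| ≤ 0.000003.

30

Need 416/(180n⁴) ≤ 0.000003.
n⁴ ≥ 416/(180·0.000003) = 770370 ⇒ n ≥ 29.6261, so the smallest even n is 30. (n must be even for Simpson's rule.)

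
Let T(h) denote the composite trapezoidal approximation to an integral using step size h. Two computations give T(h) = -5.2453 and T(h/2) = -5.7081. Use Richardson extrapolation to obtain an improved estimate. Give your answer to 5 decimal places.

-5.86237

R = (4·T(h/2) − T(h)) / 3 = (4·(-5.7081) − (-5.2453))/3 = (-17.5871)/3 = -5.86237.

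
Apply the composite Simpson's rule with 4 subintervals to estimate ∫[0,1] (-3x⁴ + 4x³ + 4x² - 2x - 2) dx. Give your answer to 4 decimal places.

-1.2682

h = (1 − 0)/4 = 0.25.
Nodes x₀,…,x₄ = 0, 0.25, 0.5, 0.75, 1.
f(x) = -3x⁴ + 4x³ + 4x² - 2x - 2: f₀=-2, f₁=-2.19921875, f₂=-1.6875, f₃=-0.51171875, f₄=1.
(h/3)·[f₀ + 4f₁ + 2f₂ + 4f₃ + f₄] = 0.083333·(-15.21875) = -1.2682.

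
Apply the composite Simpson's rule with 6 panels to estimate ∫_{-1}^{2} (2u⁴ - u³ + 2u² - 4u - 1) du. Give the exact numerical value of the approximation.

h = (2 − (-1))/6 = 0.5.
Nodes u₀,…,u₆ = -1, -0.5, 0, 0.5, 1, 1.5, 2.
f(u) = 2u⁴ - u³ + 2u² - 4u - 1: f₀=8, f₁=1.75, f₂=-1, f₃=-2.5, f₄=-2, f₅=4.25, f₆=23.
(h/3)·[f₀ + 4f₁ + 2f₂ + 4f₃ + 2f₄ + 4f₅ + f₆] = 0.166667·(39) = 6.5.

6.5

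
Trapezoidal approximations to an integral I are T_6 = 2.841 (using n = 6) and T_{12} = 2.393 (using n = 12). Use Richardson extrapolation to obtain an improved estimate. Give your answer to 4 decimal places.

2.2437

R = (4·T_{12} − T_6) / 3 = (4·2.393 − 2.841)/3 = (6.731)/3 = 2.2437.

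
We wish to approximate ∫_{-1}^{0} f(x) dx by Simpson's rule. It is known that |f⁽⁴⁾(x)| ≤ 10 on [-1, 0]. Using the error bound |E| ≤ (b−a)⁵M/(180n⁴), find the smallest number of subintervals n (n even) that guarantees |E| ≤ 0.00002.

8

Need 10/(180n⁴) ≤ 0.00002.
n⁴ ≥ 10/(180·0.00002) = 2777.78 ⇒ n ≥ 7.2598, so the smallest even n is 8. (n must be even for Simpson's rule.)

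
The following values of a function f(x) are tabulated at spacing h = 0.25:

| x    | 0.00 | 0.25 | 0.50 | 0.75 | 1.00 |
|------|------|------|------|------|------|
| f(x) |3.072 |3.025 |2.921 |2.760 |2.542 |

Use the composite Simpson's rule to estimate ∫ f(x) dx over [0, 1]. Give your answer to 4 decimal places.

h = 0.25, n = 4.
(h/3)·[y₀ + 4y₁ + 2y₂ + 4y₃ + y₄] = 0.083333·(34.596) = 2.8830.

2.8830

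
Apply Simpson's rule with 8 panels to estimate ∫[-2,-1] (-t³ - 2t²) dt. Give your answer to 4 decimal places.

h = (-1 − (-2))/8 = 0.125.
Nodes t₀,…,t₈ = -2, -1.875, -1.75, -1.625, -1.5, -1.375, -1.25, -1.125, -1.
f(t) = -t³ - 2t²: f₀=0, f₁=-0.439453125, f₂=-0.765625, f₃=-0.990234375, f₄=-1.125, f₅=-1.181640625, f₆=-1.171875, f₇=-1.107421875, f₈=-1.
(h/3)·[f₀ + 4f₁ + 2f₂ + 4f₃ + 2f₄ + 4f₅ + 2f₆ + 4f₇ + f₈] = 0.041667·(-22) = -0.9167.

-0.9167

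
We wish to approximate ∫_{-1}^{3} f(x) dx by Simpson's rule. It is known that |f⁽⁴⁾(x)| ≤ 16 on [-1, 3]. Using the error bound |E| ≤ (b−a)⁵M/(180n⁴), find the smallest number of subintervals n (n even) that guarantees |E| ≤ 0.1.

Need 16384/(180n⁴) ≤ 0.1.
n⁴ ≥ 16384/(180·0.1) = 910.222 ⇒ n ≥ 5.4927, so the smallest even n is 6. (n must be even for Simpson's rule.)

6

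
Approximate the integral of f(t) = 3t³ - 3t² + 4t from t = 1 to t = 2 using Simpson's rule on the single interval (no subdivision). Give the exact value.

S = (b−a)/6 · [f(1) + 4f(1.5) + f(2)] = 0.166667·[4 + 4·9.375 + 20] = 10.25.

10.25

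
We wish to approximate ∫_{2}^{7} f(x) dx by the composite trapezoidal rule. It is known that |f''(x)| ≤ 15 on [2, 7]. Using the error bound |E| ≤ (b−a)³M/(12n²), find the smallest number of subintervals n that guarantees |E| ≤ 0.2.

28

Need 1875/(12n²) ≤ 0.2.
n² ≥ 1875/(12·0.2) = 781.25 ⇒ n ≥ 27.9508, so the smallest n is 28.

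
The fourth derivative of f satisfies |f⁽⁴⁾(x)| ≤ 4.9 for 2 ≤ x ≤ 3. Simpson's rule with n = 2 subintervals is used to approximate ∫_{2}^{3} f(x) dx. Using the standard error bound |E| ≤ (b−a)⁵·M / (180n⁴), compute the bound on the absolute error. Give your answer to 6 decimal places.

|E| ≤ (1)⁵·4.9 / (180·2⁴) = 4.9/2880 = 0.001701.

0.001701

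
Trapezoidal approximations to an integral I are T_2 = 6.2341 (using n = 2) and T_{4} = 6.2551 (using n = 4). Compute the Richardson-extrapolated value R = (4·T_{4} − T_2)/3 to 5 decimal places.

R = (4·T_{4} − T_2) / 3 = (4·6.2551 − 6.2341)/3 = (18.7863)/3 = 6.26210.

6.26210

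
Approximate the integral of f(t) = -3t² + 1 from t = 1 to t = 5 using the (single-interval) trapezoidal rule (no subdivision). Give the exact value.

-152

T = (b−a)/2 · [f(1) + f(5)] = 2·[(-2) + (-74)] = -152.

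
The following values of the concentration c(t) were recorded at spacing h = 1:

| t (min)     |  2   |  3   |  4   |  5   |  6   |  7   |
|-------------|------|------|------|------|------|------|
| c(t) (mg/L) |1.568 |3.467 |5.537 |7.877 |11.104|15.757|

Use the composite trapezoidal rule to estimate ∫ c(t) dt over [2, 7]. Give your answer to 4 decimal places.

h = 1, n = 5.
(h/2)·[y₀ + 2y₁ + 2y₂ + 2y₃ + 2y₄ + y₅] = 0.5·(73.295) = 36.6475.

36.6475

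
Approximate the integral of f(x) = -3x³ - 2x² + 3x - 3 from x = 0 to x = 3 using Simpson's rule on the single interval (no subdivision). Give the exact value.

S = (b−a)/6 · [f(0) + 4f(1.5) + f(3)] = 0.5·[(-3) + 4·(-13.125) + (-93)] = -74.25.

-74.25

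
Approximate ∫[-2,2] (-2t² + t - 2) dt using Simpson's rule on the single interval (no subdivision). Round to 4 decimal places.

-18.6667

S = (b−a)/6 · [f(-2) + 4f(0) + f(2)] = 0.666667·[(-12) + 4·(-2) + (-8)] = -18.6667.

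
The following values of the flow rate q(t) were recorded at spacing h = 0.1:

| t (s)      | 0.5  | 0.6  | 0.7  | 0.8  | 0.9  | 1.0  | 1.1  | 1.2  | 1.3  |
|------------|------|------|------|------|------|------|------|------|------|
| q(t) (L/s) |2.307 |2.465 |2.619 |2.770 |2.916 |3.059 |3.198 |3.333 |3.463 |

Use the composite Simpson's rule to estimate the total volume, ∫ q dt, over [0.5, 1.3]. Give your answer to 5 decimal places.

2.32480

h = 0.1, n = 8.
(h/3)·[y₀ + 4y₁ + 2y₂ + 4y₃ + 2y₄ + 4y₅ + 2y₆ + 4y₇ + y₈] = 0.033333·(69.744) = 2.32480.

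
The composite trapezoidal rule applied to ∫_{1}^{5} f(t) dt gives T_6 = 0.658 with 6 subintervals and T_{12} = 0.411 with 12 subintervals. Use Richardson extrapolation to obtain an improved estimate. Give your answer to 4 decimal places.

R = (4·T_{12} − T_6) / 3 = (4·0.411 − 0.658)/3 = (0.986)/3 = 0.3287.

0.3287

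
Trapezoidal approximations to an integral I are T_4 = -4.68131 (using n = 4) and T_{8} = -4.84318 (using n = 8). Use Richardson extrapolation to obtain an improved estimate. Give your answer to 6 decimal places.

-4.897137

R = (4·T_{8} − T_4) / 3 = (4·(-4.84318) − (-4.68131))/3 = (-14.69141)/3 = -4.897137.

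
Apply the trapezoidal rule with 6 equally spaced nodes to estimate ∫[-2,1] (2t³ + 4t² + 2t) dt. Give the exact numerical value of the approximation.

h = (1 − (-2))/5 = 0.6.
Nodes t₀,…,t₅ = -2, -1.4, -0.8, -0.2, 0.4, 1.
f(t) = 2t³ + 4t² + 2t: f₀=-4, f₁=-0.448, f₂=-0.064, f₃=-0.256, f₄=1.568, f₅=8.
(h/2)·[f₀ + 2f₁ + 2f₂ + 2f₃ + 2f₄ + f₅] = 0.3·(5.6) = 1.68.

1.68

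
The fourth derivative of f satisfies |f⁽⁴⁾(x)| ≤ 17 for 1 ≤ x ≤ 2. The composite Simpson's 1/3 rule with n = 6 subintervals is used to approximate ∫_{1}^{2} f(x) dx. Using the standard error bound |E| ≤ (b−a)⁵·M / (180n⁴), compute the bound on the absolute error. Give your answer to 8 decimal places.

0.00007287

|E| ≤ (1)⁵·17 / (180·6⁴) = 17/233280 = 0.00007287.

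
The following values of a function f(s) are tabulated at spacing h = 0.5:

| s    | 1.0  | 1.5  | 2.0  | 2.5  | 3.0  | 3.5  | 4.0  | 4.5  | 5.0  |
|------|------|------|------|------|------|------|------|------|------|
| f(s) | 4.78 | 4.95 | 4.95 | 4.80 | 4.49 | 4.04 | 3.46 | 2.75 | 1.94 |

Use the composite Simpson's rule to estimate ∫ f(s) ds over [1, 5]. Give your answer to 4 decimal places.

16.4467

h = 0.5, n = 8.
(h/3)·[y₀ + 4y₁ + 2y₂ + 4y₃ + 2y₄ + 4y₅ + 2y₆ + 4y₇ + y₈] = 0.166667·(98.68) = 16.4467.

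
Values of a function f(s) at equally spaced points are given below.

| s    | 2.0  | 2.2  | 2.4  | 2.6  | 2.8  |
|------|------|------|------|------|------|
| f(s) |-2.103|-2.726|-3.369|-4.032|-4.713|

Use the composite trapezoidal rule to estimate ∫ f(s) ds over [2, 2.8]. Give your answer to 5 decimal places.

h = 0.2, n = 4.
(h/2)·[y₀ + 2y₁ + 2y₂ + 2y₃ + y₄] = 0.1·(-27.070) = -2.70700.

-2.70700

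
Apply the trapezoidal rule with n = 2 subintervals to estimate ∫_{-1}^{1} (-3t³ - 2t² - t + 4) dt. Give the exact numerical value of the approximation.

6

h = (1 − (-1))/2 = 1.
Nodes t₀,…,t₂ = -1, 0, 1.
f(t) = -3t³ - 2t² - t + 4: f₀=6, f₁=4, f₂=-2.
(h/2)·[f₀ + 2f₁ + f₂] = 0.5·(12) = 6.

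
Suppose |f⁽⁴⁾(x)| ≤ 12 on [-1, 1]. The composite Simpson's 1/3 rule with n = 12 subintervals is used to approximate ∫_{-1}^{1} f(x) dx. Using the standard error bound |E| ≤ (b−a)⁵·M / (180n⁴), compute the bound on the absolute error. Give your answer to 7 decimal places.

0.0001029

|E| ≤ (2)⁵·12 / (180·12⁴) = 384/3732480 = 0.0001029.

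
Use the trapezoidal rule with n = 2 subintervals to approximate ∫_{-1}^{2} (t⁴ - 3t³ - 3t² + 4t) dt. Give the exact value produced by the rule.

-9.84375

h = (2 − (-1))/2 = 1.5.
Nodes t₀,…,t₂ = -1, 0.5, 2.
f(t) = t⁴ - 3t³ - 3t² + 4t: f₀=-3, f₁=0.9375, f₂=-12.
(h/2)·[f₀ + 2f₁ + f₂] = 0.75·(-13.125) = -9.84375.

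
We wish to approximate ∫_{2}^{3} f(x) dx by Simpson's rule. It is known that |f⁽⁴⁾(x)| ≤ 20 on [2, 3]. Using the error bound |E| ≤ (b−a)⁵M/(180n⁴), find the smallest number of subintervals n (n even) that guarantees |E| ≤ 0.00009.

Need 20/(180n⁴) ≤ 0.00009.
n⁴ ≥ 20/(180·0.00009) = 1234.57 ⇒ n ≥ 5.9276, so the smallest even n is 6. (n must be even for Simpson's rule.)

6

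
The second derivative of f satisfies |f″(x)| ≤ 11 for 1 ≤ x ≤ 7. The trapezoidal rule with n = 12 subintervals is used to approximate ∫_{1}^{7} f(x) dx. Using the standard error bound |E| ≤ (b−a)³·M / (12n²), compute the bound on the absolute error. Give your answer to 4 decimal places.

1.3750

|E| ≤ (6)³·11 / (12·12²) = 2376/1728 = 1.3750.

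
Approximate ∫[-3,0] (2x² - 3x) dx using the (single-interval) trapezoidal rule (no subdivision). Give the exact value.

T = (b−a)/2 · [f(-3) + f(0)] = 1.5·[27 + 0] = 40.5.

40.5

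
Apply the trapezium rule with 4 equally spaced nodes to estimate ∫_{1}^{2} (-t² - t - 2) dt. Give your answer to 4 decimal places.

h = (2 − 1)/3 = 0.333333.
Nodes t₀,…,t₃ = 1, 1.333333, 1.666667, 2.
f(t) = -t² - t - 2: f₀=-4, f₁=-5.111111, f₂=-6.444444, f₃=-8.
(h/2)·[f₀ + 2f₁ + 2f₂ + f₃] = 0.166667·(-35.111111) = -5.8519.

-5.8519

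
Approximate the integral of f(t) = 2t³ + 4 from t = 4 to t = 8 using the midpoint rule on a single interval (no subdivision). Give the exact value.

1744

M = (b−a)·f(6) = 4·(436) = 1744.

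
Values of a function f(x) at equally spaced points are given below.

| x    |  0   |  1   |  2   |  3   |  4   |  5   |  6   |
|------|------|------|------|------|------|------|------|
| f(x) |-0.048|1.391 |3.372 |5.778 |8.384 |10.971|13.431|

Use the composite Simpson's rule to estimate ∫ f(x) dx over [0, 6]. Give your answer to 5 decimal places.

h = 1, n = 6.
(h/3)·[y₀ + 4y₁ + 2y₂ + 4y₃ + 2y₄ + 4y₅ + y₆] = 0.333333·(109.455) = 36.48500.

36.48500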